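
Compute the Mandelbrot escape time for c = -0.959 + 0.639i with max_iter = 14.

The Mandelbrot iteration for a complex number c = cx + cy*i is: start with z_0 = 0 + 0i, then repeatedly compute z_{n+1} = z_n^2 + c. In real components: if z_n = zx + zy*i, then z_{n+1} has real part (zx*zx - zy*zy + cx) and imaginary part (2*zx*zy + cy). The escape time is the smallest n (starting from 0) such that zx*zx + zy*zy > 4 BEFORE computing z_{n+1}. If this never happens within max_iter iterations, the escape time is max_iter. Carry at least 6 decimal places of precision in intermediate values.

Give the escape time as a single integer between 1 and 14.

Answer: 4

Derivation:
z_0 = 0 + 0i, c = -0.9590 + 0.6390i
Iter 1: z = -0.9590 + 0.6390i, |z|^2 = 1.3280
Iter 2: z = -0.4476 + -0.5866i, |z|^2 = 0.5445
Iter 3: z = -1.1027 + 1.1642i, |z|^2 = 2.5713
Iter 4: z = -1.0983 + -1.9285i, |z|^2 = 4.9254
Escaped at iteration 4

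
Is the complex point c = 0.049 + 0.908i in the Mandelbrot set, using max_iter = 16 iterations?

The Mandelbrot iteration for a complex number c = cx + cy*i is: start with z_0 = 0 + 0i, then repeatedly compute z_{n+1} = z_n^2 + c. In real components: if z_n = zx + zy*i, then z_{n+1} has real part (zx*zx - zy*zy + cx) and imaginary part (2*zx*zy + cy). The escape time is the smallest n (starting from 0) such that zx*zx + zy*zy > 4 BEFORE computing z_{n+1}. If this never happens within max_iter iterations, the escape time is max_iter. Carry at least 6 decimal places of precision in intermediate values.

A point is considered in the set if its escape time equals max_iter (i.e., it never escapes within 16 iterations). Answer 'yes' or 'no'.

Answer: no

Derivation:
z_0 = 0 + 0i, c = 0.0490 + 0.9080i
Iter 1: z = 0.0490 + 0.9080i, |z|^2 = 0.8269
Iter 2: z = -0.7731 + 0.9970i, |z|^2 = 1.5916
Iter 3: z = -0.3474 + -0.6335i, |z|^2 = 0.5219
Iter 4: z = -0.2316 + 1.3481i, |z|^2 = 1.8709
Iter 5: z = -1.7146 + 0.2835i, |z|^2 = 3.0204
Iter 6: z = 2.9086 + -0.0642i, |z|^2 = 8.4641
Escaped at iteration 6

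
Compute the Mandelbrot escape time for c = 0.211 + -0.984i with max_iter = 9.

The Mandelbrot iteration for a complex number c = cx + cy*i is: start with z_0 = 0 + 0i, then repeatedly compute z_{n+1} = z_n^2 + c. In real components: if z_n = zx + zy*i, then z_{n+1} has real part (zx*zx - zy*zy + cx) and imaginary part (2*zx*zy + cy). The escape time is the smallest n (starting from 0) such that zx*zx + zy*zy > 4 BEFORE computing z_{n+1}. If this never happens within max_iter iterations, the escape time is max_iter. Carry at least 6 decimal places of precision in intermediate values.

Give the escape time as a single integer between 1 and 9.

Answer: 4

Derivation:
z_0 = 0 + 0i, c = 0.2110 + -0.9840i
Iter 1: z = 0.2110 + -0.9840i, |z|^2 = 1.0128
Iter 2: z = -0.7127 + -1.3992i, |z|^2 = 2.4659
Iter 3: z = -1.2389 + 1.0106i, |z|^2 = 2.5562
Iter 4: z = 0.7246 + -3.4880i, |z|^2 = 12.6915
Escaped at iteration 4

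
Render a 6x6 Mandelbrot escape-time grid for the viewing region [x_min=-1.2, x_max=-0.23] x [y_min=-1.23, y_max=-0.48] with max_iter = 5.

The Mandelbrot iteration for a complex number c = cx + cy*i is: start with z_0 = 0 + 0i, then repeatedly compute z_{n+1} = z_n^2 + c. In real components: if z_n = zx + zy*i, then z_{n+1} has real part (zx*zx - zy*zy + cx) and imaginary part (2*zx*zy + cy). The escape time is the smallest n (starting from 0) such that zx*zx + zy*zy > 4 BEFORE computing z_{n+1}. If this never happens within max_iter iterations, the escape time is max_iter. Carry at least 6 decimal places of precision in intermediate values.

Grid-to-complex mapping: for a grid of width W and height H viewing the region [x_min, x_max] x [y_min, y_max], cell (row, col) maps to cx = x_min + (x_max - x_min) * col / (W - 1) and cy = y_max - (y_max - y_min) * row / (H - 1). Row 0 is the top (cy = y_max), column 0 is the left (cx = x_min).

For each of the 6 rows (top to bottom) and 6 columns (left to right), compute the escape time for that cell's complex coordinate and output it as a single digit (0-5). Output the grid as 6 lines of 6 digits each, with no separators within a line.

Answer: 555555
345555
334455
333455
333345
233333

Derivation:
(row=0, col=0): c = -1.2000 + -0.4800i → escape time 5
(row=0, col=1): c = -1.0060 + -0.4800i → escape time 5
(row=0, col=2): c = -0.8120 + -0.4800i → escape time 5
(row=0, col=3): c = -0.6180 + -0.4800i → escape time 5
(row=0, col=4): c = -0.4240 + -0.4800i → escape time 5
(row=0, col=5): c = -0.2300 + -0.4800i → escape time 5
(row=1, col=0): c = -1.2000 + -0.6300i → escape time 3
(row=1, col=1): c = -1.0060 + -0.6300i → escape time 4
(row=1, col=2): c = -0.8120 + -0.6300i → escape time 5
(row=1, col=3): c = -0.6180 + -0.6300i → escape time 5
(row=1, col=4): c = -0.4240 + -0.6300i → escape time 5
(row=1, col=5): c = -0.2300 + -0.6300i → escape time 5
(row=2, col=0): c = -1.2000 + -0.7800i → escape time 3
(row=2, col=1): c = -1.0060 + -0.7800i → escape time 3
(row=2, col=2): c = -0.8120 + -0.7800i → escape time 4
(row=2, col=3): c = -0.6180 + -0.7800i → escape time 4
(row=2, col=4): c = -0.4240 + -0.7800i → escape time 5
(row=2, col=5): c = -0.2300 + -0.7800i → escape time 5
(row=3, col=0): c = -1.2000 + -0.9300i → escape time 3
(row=3, col=1): c = -1.0060 + -0.9300i → escape time 3
(row=3, col=2): c = -0.8120 + -0.9300i → escape time 3
(row=3, col=3): c = -0.6180 + -0.9300i → escape time 4
(row=3, col=4): c = -0.4240 + -0.9300i → escape time 5
(row=3, col=5): c = -0.2300 + -0.9300i → escape time 5
(row=4, col=0): c = -1.2000 + -1.0800i → escape time 3
(row=4, col=1): c = -1.0060 + -1.0800i → escape time 3
(row=4, col=2): c = -0.8120 + -1.0800i → escape time 3
(row=4, col=3): c = -0.6180 + -1.0800i → escape time 3
(row=4, col=4): c = -0.4240 + -1.0800i → escape time 4
(row=4, col=5): c = -0.2300 + -1.0800i → escape time 5
(row=5, col=0): c = -1.2000 + -1.2300i → escape time 2
(row=5, col=1): c = -1.0060 + -1.2300i → escape time 3
(row=5, col=2): c = -0.8120 + -1.2300i → escape time 3
(row=5, col=3): c = -0.6180 + -1.2300i → escape time 3
(row=5, col=4): c = -0.4240 + -1.2300i → escape time 3
(row=5, col=5): c = -0.2300 + -1.2300i → escape time 3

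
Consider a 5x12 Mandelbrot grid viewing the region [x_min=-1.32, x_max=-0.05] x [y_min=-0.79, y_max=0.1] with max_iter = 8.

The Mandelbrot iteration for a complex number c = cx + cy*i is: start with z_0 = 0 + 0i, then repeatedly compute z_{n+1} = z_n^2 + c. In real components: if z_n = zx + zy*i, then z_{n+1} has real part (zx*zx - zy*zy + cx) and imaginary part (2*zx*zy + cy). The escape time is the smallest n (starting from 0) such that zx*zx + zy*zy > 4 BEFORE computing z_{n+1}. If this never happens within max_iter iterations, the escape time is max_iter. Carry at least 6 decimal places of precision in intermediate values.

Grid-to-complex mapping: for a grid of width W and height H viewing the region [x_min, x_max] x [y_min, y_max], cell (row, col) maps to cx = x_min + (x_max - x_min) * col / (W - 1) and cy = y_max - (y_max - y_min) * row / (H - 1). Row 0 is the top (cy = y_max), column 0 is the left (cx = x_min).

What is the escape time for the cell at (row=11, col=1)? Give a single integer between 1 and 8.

Answer: 3

Derivation:
z_0 = 0 + 0i, c = -1.0025 + -0.7900i
Iter 1: z = -1.0025 + -0.7900i, |z|^2 = 1.6291
Iter 2: z = -0.6216 + 0.7940i, |z|^2 = 1.0167
Iter 3: z = -1.2465 + -1.7770i, |z|^2 = 4.7115
Escaped at iteration 3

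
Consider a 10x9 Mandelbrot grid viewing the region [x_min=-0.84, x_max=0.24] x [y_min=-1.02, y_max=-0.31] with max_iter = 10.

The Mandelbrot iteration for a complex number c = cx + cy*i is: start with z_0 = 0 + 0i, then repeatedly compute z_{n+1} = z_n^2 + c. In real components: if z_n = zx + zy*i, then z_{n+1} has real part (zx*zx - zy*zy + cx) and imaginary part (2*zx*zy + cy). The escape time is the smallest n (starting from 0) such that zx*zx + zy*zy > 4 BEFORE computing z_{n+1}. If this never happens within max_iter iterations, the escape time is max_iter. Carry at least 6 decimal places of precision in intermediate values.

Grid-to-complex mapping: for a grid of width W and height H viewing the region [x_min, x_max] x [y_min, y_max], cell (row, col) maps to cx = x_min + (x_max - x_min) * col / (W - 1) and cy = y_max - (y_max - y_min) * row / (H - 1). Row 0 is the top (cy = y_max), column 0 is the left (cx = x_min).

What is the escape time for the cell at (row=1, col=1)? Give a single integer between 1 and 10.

Answer: 10

Derivation:
z_0 = 0 + 0i, c = -0.7200 + -0.3987i
Iter 1: z = -0.7200 + -0.3987i, |z|^2 = 0.6774
Iter 2: z = -0.3606 + 0.1754i, |z|^2 = 0.1608
Iter 3: z = -0.6207 + -0.5253i, |z|^2 = 0.6613
Iter 4: z = -0.6106 + 0.2534i, |z|^2 = 0.4370
Iter 5: z = -0.4114 + -0.7082i, |z|^2 = 0.6708
Iter 6: z = -1.0523 + 0.1839i, |z|^2 = 1.1412
Iter 7: z = 0.3535 + -0.7858i, |z|^2 = 0.7425
Iter 8: z = -1.2126 + -0.9543i, |z|^2 = 2.3810
Iter 9: z = -0.1604 + 1.9156i, |z|^2 = 3.6953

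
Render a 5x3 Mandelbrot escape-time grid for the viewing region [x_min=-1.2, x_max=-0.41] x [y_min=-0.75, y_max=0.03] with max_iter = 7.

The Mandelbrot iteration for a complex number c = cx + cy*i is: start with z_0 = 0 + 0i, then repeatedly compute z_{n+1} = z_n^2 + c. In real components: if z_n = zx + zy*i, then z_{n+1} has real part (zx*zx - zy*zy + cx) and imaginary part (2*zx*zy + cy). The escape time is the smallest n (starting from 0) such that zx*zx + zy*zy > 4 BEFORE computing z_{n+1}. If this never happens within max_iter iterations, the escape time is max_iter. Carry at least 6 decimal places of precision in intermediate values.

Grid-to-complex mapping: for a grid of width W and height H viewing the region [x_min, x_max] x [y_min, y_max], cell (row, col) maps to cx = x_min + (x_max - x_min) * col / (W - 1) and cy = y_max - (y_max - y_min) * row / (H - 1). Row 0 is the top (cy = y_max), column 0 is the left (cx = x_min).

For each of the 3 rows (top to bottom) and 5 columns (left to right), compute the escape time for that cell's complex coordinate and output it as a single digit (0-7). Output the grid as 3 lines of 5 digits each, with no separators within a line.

Answer: 77777
77777
33457

Derivation:
(row=0, col=0): c = -1.2000 + 0.0300i → escape time 7
(row=0, col=1): c = -1.0025 + 0.0300i → escape time 7
(row=0, col=2): c = -0.8050 + 0.0300i → escape time 7
(row=0, col=3): c = -0.6075 + 0.0300i → escape time 7
(row=0, col=4): c = -0.4100 + 0.0300i → escape time 7
(row=1, col=0): c = -1.2000 + -0.3600i → escape time 7
(row=1, col=1): c = -1.0025 + -0.3600i → escape time 7
(row=1, col=2): c = -0.8050 + -0.3600i → escape time 7
(row=1, col=3): c = -0.6075 + -0.3600i → escape time 7
(row=1, col=4): c = -0.4100 + -0.3600i → escape time 7
(row=2, col=0): c = -1.2000 + -0.7500i → escape time 3
(row=2, col=1): c = -1.0025 + -0.7500i → escape time 3
(row=2, col=2): c = -0.8050 + -0.7500i → escape time 4
(row=2, col=3): c = -0.6075 + -0.7500i → escape time 5
(row=2, col=4): c = -0.4100 + -0.7500i → escape time 7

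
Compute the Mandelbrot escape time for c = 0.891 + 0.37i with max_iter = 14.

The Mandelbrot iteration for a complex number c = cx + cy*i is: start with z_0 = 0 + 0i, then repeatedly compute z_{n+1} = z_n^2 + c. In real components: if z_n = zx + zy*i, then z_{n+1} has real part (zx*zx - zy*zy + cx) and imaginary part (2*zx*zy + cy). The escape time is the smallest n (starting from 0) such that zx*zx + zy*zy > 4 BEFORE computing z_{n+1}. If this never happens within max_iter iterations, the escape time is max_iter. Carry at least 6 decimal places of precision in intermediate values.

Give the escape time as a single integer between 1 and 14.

z_0 = 0 + 0i, c = 0.8910 + 0.3700i
Iter 1: z = 0.8910 + 0.3700i, |z|^2 = 0.9308
Iter 2: z = 1.5480 + 1.0293i, |z|^2 = 3.4558
Iter 3: z = 2.2277 + 3.5568i, |z|^2 = 17.6135
Escaped at iteration 3

Answer: 3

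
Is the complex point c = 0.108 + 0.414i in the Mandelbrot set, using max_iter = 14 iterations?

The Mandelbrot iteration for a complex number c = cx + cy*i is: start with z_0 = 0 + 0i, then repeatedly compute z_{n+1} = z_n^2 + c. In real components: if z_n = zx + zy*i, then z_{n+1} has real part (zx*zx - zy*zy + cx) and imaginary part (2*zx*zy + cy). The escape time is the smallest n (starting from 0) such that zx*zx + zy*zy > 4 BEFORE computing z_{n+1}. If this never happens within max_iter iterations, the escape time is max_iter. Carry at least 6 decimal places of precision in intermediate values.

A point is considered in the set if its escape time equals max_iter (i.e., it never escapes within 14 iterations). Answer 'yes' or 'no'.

Answer: yes

Derivation:
z_0 = 0 + 0i, c = 0.1080 + 0.4140i
Iter 1: z = 0.1080 + 0.4140i, |z|^2 = 0.1831
Iter 2: z = -0.0517 + 0.5034i, |z|^2 = 0.2561
Iter 3: z = -0.1428 + 0.3619i, |z|^2 = 0.1514
Iter 4: z = -0.0026 + 0.3107i, |z|^2 = 0.0965
Iter 5: z = 0.0115 + 0.4124i, |z|^2 = 0.1702
Iter 6: z = -0.0619 + 0.4235i, |z|^2 = 0.1832
Iter 7: z = -0.0675 + 0.3615i, |z|^2 = 0.1353
Iter 8: z = -0.0182 + 0.3652i, |z|^2 = 0.1337
Iter 9: z = -0.0250 + 0.4007i, |z|^2 = 0.1612
Iter 10: z = -0.0520 + 0.3939i, |z|^2 = 0.1579
Iter 11: z = -0.0445 + 0.3731i, |z|^2 = 0.1412
Iter 12: z = -0.0292 + 0.3808i, |z|^2 = 0.1459
Iter 13: z = -0.0362 + 0.3918i, |z|^2 = 0.1548
Did not escape in 14 iterations → in set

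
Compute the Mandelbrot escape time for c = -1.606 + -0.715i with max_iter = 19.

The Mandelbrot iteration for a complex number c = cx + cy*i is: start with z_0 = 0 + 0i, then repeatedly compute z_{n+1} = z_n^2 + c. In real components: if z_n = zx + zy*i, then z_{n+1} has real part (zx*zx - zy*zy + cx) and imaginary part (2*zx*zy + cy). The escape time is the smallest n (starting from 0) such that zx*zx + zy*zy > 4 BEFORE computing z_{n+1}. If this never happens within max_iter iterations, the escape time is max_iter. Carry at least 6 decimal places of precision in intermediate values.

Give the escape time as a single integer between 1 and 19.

z_0 = 0 + 0i, c = -1.6060 + -0.7150i
Iter 1: z = -1.6060 + -0.7150i, |z|^2 = 3.0905
Iter 2: z = 0.4620 + 1.5816i, |z|^2 = 2.7148
Iter 3: z = -3.8939 + 0.7464i, |z|^2 = 15.7199
Escaped at iteration 3

Answer: 3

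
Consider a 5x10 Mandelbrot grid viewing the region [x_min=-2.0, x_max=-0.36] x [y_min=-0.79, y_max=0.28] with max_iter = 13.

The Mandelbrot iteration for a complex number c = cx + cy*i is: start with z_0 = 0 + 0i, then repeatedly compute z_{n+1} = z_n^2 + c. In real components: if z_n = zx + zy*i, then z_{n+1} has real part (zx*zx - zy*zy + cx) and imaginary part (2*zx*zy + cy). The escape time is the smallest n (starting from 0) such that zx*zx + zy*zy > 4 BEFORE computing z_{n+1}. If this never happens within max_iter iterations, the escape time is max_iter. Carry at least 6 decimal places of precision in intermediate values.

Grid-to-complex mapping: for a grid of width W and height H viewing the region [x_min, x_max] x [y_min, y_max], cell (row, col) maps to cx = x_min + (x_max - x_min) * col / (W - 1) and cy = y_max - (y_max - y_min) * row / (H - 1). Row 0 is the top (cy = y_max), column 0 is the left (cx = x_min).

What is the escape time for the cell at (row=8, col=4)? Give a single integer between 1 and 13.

Answer: 13

Derivation:
z_0 = 0 + 0i, c = -0.3600 + -0.6711i
Iter 1: z = -0.3600 + -0.6711i, |z|^2 = 0.5800
Iter 2: z = -0.6808 + -0.1879i, |z|^2 = 0.4988
Iter 3: z = 0.0682 + -0.4153i, |z|^2 = 0.1771
Iter 4: z = -0.5278 + -0.7277i, |z|^2 = 0.8081
Iter 5: z = -0.6110 + 0.0971i, |z|^2 = 0.3828
Iter 6: z = 0.0039 + -0.7897i, |z|^2 = 0.6237
Iter 7: z = -0.9836 + -0.6773i, |z|^2 = 1.4263
Iter 8: z = 0.1488 + 0.6613i, |z|^2 = 0.4595
Iter 9: z = -0.7752 + -0.4743i, |z|^2 = 0.8259
Iter 10: z = 0.0160 + 0.0642i, |z|^2 = 0.0044
Iter 11: z = -0.3639 + -0.6691i, |z|^2 = 0.5800
Iter 12: z = -0.6752 + -0.1842i, |z|^2 = 0.4899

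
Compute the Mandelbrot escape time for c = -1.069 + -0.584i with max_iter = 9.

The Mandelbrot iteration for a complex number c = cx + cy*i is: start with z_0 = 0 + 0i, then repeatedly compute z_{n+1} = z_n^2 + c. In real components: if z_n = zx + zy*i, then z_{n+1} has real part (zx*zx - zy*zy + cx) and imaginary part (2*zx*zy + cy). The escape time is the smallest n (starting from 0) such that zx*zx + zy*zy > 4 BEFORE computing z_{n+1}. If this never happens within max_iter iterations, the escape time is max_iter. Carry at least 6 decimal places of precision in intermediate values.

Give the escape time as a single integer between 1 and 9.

Answer: 4

Derivation:
z_0 = 0 + 0i, c = -1.0690 + -0.5840i
Iter 1: z = -1.0690 + -0.5840i, |z|^2 = 1.4838
Iter 2: z = -0.2673 + 0.6646i, |z|^2 = 0.5131
Iter 3: z = -1.4392 + -0.9393i, |z|^2 = 2.9537
Iter 4: z = 0.1201 + 2.1197i, |z|^2 = 4.5076
Escaped at iteration 4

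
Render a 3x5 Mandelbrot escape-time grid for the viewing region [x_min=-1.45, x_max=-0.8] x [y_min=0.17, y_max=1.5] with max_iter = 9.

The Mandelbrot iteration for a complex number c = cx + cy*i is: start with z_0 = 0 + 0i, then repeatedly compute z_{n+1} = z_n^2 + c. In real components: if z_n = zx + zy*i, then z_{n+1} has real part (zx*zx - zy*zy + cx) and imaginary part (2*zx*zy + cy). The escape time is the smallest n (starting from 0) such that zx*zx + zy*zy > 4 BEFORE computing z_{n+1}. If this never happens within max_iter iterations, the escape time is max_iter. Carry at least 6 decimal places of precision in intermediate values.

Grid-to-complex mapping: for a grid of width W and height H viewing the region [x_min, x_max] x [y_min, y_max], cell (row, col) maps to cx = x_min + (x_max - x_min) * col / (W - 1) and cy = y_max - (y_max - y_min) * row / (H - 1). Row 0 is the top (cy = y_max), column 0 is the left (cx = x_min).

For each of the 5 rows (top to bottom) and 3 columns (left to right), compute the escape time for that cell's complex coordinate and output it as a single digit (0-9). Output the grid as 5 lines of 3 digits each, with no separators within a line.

Answer: 122
233
334
356
699

Derivation:
(row=0, col=0): c = -1.4500 + 1.5000i → escape time 1
(row=0, col=1): c = -1.1250 + 1.5000i → escape time 2
(row=0, col=2): c = -0.8000 + 1.5000i → escape time 2
(row=1, col=0): c = -1.4500 + 1.1675i → escape time 2
(row=1, col=1): c = -1.1250 + 1.1675i → escape time 3
(row=1, col=2): c = -0.8000 + 1.1675i → escape time 3
(row=2, col=0): c = -1.4500 + 0.8350i → escape time 3
(row=2, col=1): c = -1.1250 + 0.8350i → escape time 3
(row=2, col=2): c = -0.8000 + 0.8350i → escape time 4
(row=3, col=0): c = -1.4500 + 0.5025i → escape time 3
(row=3, col=1): c = -1.1250 + 0.5025i → escape time 5
(row=3, col=2): c = -0.8000 + 0.5025i → escape time 6
(row=4, col=0): c = -1.4500 + 0.1700i → escape time 6
(row=4, col=1): c = -1.1250 + 0.1700i → escape time 9
(row=4, col=2): c = -0.8000 + 0.1700i → escape time 9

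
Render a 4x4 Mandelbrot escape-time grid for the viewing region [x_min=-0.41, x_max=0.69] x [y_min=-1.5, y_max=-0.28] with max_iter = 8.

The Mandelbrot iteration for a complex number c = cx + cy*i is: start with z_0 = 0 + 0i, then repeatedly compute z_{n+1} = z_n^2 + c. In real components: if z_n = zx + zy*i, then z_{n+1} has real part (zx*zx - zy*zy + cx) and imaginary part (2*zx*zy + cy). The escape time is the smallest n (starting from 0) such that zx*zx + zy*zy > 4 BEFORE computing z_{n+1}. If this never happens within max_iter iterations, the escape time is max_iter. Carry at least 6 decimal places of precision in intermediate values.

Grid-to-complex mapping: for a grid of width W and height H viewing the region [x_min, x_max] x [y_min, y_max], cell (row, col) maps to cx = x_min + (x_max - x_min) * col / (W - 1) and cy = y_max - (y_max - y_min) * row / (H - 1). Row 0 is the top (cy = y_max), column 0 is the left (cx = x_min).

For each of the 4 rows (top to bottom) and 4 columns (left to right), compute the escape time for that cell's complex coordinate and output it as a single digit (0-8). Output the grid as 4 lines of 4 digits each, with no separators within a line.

(row=0, col=0): c = -0.4100 + -0.2800i → escape time 8
(row=0, col=1): c = -0.0433 + -0.2800i → escape time 8
(row=0, col=2): c = 0.3233 + -0.2800i → escape time 8
(row=0, col=3): c = 0.6900 + -0.2800i → escape time 3
(row=1, col=0): c = -0.4100 + -0.6867i → escape time 8
(row=1, col=1): c = -0.0433 + -0.6867i → escape time 8
(row=1, col=2): c = 0.3233 + -0.6867i → escape time 7
(row=1, col=3): c = 0.6900 + -0.6867i → escape time 3
(row=2, col=0): c = -0.4100 + -1.0933i → escape time 4
(row=2, col=1): c = -0.0433 + -1.0933i → escape time 5
(row=2, col=2): c = 0.3233 + -1.0933i → escape time 3
(row=2, col=3): c = 0.6900 + -1.0933i → escape time 2
(row=3, col=0): c = -0.4100 + -1.5000i → escape time 2
(row=3, col=1): c = -0.0433 + -1.5000i → escape time 2
(row=3, col=2): c = 0.3233 + -1.5000i → escape time 2
(row=3, col=3): c = 0.6900 + -1.5000i → escape time 2

Answer: 8883
8873
4532
2222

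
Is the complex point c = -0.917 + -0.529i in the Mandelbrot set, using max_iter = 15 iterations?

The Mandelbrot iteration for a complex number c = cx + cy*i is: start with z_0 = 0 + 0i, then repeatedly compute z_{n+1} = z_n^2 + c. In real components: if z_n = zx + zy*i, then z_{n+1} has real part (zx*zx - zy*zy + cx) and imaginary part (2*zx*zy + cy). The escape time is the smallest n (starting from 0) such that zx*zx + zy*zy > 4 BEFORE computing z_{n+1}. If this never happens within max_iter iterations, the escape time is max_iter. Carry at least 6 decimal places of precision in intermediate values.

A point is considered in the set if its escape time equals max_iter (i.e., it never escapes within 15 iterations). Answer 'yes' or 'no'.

z_0 = 0 + 0i, c = -0.9170 + -0.5290i
Iter 1: z = -0.9170 + -0.5290i, |z|^2 = 1.1207
Iter 2: z = -0.3560 + 0.4412i, |z|^2 = 0.3213
Iter 3: z = -0.9849 + -0.8431i, |z|^2 = 1.6809
Iter 4: z = -0.6577 + 1.1318i, |z|^2 = 1.7135
Iter 5: z = -1.7654 + -2.0177i, |z|^2 = 7.1876
Escaped at iteration 5

Answer: no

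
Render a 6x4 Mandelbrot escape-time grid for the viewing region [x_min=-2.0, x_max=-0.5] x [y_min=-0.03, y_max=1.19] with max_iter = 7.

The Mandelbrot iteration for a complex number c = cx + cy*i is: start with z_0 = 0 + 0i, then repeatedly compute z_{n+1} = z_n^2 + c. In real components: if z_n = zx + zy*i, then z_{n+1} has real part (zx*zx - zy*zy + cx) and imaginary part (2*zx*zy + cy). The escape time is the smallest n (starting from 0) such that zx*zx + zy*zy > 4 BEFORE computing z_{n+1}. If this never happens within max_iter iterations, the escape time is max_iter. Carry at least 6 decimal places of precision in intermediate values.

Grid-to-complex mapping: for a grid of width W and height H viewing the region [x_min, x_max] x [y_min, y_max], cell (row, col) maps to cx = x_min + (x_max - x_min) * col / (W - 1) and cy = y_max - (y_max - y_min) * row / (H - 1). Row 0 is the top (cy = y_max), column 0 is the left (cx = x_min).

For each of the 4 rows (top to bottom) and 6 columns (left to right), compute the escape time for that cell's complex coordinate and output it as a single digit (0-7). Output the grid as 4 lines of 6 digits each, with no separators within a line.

Answer: 112333
133346
135777
177777

Derivation:
(row=0, col=0): c = -2.0000 + 1.1900i → escape time 1
(row=0, col=1): c = -1.7000 + 1.1900i → escape time 1
(row=0, col=2): c = -1.4000 + 1.1900i → escape time 2
(row=0, col=3): c = -1.1000 + 1.1900i → escape time 3
(row=0, col=4): c = -0.8000 + 1.1900i → escape time 3
(row=0, col=5): c = -0.5000 + 1.1900i → escape time 3
(row=1, col=0): c = -2.0000 + 0.7833i → escape time 1
(row=1, col=1): c = -1.7000 + 0.7833i → escape time 3
(row=1, col=2): c = -1.4000 + 0.7833i → escape time 3
(row=1, col=3): c = -1.1000 + 0.7833i → escape time 3
(row=1, col=4): c = -0.8000 + 0.7833i → escape time 4
(row=1, col=5): c = -0.5000 + 0.7833i → escape time 6
(row=2, col=0): c = -2.0000 + 0.3767i → escape time 1
(row=2, col=1): c = -1.7000 + 0.3767i → escape time 3
(row=2, col=2): c = -1.4000 + 0.3767i → escape time 5
(row=2, col=3): c = -1.1000 + 0.3767i → escape time 7
(row=2, col=4): c = -0.8000 + 0.3767i → escape time 7
(row=2, col=5): c = -0.5000 + 0.3767i → escape time 7
(row=3, col=0): c = -2.0000 + -0.0300i → escape time 1
(row=3, col=1): c = -1.7000 + -0.0300i → escape time 7
(row=3, col=2): c = -1.4000 + -0.0300i → escape time 7
(row=3, col=3): c = -1.1000 + -0.0300i → escape time 7
(row=3, col=4): c = -0.8000 + -0.0300i → escape time 7
(row=3, col=5): c = -0.5000 + -0.0300i → escape time 7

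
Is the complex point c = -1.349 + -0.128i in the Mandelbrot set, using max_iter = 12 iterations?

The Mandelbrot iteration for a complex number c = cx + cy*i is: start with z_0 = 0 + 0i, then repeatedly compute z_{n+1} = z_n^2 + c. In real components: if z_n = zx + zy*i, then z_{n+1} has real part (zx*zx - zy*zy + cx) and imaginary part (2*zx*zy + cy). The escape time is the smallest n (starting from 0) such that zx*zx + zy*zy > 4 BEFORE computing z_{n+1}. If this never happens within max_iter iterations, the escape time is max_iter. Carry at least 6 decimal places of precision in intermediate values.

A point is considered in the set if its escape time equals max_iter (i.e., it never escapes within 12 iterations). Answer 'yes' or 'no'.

z_0 = 0 + 0i, c = -1.3490 + -0.1280i
Iter 1: z = -1.3490 + -0.1280i, |z|^2 = 1.8362
Iter 2: z = 0.4544 + 0.2173i, |z|^2 = 0.2537
Iter 3: z = -1.1897 + 0.0695i, |z|^2 = 1.4203
Iter 4: z = 0.0617 + -0.2934i, |z|^2 = 0.0899
Iter 5: z = -1.4313 + -0.1642i, |z|^2 = 2.0756
Iter 6: z = 0.6727 + 0.3420i, |z|^2 = 0.5695
Iter 7: z = -1.0135 + 0.3321i, |z|^2 = 1.1374
Iter 8: z = -0.4322 + -0.8012i, |z|^2 = 0.8287
Iter 9: z = -1.8041 + 0.5645i, |z|^2 = 3.5734
Iter 10: z = 1.5869 + -2.1650i, |z|^2 = 7.2055
Escaped at iteration 10

Answer: no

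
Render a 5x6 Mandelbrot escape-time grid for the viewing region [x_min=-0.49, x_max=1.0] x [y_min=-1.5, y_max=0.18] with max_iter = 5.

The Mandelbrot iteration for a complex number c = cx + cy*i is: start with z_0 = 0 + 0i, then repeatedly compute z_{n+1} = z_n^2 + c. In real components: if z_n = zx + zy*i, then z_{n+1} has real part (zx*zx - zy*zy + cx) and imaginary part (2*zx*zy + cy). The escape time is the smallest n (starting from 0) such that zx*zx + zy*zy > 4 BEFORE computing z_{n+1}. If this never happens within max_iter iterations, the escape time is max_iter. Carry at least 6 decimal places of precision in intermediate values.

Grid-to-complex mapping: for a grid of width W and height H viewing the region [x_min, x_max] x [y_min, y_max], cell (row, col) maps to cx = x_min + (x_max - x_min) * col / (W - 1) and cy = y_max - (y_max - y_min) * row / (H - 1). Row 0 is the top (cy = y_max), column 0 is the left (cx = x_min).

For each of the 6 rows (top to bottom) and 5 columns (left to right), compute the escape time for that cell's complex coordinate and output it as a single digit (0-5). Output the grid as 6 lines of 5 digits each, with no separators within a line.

(row=0, col=0): c = -0.4900 + 0.1800i → escape time 5
(row=0, col=1): c = -0.1175 + 0.1800i → escape time 5
(row=0, col=2): c = 0.2550 + 0.1800i → escape time 5
(row=0, col=3): c = 0.6275 + 0.1800i → escape time 4
(row=0, col=4): c = 1.0000 + 0.1800i → escape time 2
(row=1, col=0): c = -0.4900 + -0.1560i → escape time 5
(row=1, col=1): c = -0.1175 + -0.1560i → escape time 5
(row=1, col=2): c = 0.2550 + -0.1560i → escape time 5
(row=1, col=3): c = 0.6275 + -0.1560i → escape time 4
(row=1, col=4): c = 1.0000 + -0.1560i → escape time 2
(row=2, col=0): c = -0.4900 + -0.4920i → escape time 5
(row=2, col=1): c = -0.1175 + -0.4920i → escape time 5
(row=2, col=2): c = 0.2550 + -0.4920i → escape time 5
(row=2, col=3): c = 0.6275 + -0.4920i → escape time 3
(row=2, col=4): c = 1.0000 + -0.4920i → escape time 2
(row=3, col=0): c = -0.4900 + -0.8280i → escape time 5
(row=3, col=1): c = -0.1175 + -0.8280i → escape time 5
(row=3, col=2): c = 0.2550 + -0.8280i → escape time 5
(row=3, col=3): c = 0.6275 + -0.8280i → escape time 3
(row=3, col=4): c = 1.0000 + -0.8280i → escape time 2
(row=4, col=0): c = -0.4900 + -1.1640i → escape time 3
(row=4, col=1): c = -0.1175 + -1.1640i → escape time 4
(row=4, col=2): c = 0.2550 + -1.1640i → escape time 2
(row=4, col=3): c = 0.6275 + -1.1640i → escape time 2
(row=4, col=4): c = 1.0000 + -1.1640i → escape time 2
(row=5, col=0): c = -0.4900 + -1.5000i → escape time 2
(row=5, col=1): c = -0.1175 + -1.5000i → escape time 2
(row=5, col=2): c = 0.2550 + -1.5000i → escape time 2
(row=5, col=3): c = 0.6275 + -1.5000i → escape time 2
(row=5, col=4): c = 1.0000 + -1.5000i → escape time 2

Answer: 55542
55542
55532
55532
34222
22222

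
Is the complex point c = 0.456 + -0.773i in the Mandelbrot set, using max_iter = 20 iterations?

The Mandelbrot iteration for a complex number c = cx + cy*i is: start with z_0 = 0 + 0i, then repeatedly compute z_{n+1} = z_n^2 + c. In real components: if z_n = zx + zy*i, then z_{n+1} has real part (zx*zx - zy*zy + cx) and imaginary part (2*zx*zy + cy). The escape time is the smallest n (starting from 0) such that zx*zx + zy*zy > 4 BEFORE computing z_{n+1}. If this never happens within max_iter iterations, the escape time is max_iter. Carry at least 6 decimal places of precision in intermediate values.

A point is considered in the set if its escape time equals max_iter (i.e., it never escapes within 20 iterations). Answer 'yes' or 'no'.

Answer: no

Derivation:
z_0 = 0 + 0i, c = 0.4560 + -0.7730i
Iter 1: z = 0.4560 + -0.7730i, |z|^2 = 0.8055
Iter 2: z = 0.0664 + -1.4780i, |z|^2 = 2.1888
Iter 3: z = -1.7240 + -0.9693i, |z|^2 = 3.9117
Iter 4: z = 2.4887 + 2.5691i, |z|^2 = 12.7939
Escaped at iteration 4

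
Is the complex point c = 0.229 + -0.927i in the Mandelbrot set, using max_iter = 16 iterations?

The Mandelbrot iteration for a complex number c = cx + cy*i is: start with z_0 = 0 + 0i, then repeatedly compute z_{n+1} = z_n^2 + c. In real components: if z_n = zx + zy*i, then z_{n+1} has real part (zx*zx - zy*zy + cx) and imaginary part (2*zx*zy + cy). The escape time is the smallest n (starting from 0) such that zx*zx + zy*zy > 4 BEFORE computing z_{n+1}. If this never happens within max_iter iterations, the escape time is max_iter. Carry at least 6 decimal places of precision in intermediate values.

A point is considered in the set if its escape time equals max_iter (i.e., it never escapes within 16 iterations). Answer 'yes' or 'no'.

Answer: no

Derivation:
z_0 = 0 + 0i, c = 0.2290 + -0.9270i
Iter 1: z = 0.2290 + -0.9270i, |z|^2 = 0.9118
Iter 2: z = -0.5779 + -1.3516i, |z|^2 = 2.1607
Iter 3: z = -1.2638 + 0.6351i, |z|^2 = 2.0005
Iter 4: z = 1.4228 + -2.5323i, |z|^2 = 8.4366
Escaped at iteration 4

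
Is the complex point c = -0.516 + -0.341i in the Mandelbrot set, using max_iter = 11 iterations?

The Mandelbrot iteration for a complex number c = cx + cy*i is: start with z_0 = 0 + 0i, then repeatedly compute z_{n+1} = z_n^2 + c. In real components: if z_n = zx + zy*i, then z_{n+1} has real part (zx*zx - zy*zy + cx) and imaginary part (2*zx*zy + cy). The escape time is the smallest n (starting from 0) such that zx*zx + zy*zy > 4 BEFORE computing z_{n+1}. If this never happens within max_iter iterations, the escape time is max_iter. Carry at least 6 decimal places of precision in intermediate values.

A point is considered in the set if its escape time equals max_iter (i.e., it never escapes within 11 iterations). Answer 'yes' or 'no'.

z_0 = 0 + 0i, c = -0.5160 + -0.3410i
Iter 1: z = -0.5160 + -0.3410i, |z|^2 = 0.3825
Iter 2: z = -0.3660 + 0.0109i, |z|^2 = 0.1341
Iter 3: z = -0.3821 + -0.3490i, |z|^2 = 0.2678
Iter 4: z = -0.4918 + -0.0743i, |z|^2 = 0.2473
Iter 5: z = -0.2797 + -0.2680i, |z|^2 = 0.1500
Iter 6: z = -0.5096 + -0.1911i, |z|^2 = 0.2962
Iter 7: z = -0.2929 + -0.1462i, |z|^2 = 0.1072
Iter 8: z = -0.4516 + -0.2554i, |z|^2 = 0.2692
Iter 9: z = -0.3772 + -0.1104i, |z|^2 = 0.1545
Iter 10: z = -0.3859 + -0.2577i, |z|^2 = 0.2153
Did not escape in 11 iterations → in set

Answer: yes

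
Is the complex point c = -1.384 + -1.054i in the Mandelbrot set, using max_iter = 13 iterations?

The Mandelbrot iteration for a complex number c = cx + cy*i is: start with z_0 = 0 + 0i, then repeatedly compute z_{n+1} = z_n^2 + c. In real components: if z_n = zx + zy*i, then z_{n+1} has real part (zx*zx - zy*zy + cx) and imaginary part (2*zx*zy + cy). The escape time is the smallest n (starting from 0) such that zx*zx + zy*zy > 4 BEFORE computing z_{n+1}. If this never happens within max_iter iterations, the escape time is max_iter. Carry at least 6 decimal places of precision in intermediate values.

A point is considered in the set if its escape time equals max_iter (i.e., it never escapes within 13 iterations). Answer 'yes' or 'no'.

Answer: no

Derivation:
z_0 = 0 + 0i, c = -1.3840 + -1.0540i
Iter 1: z = -1.3840 + -1.0540i, |z|^2 = 3.0264
Iter 2: z = -0.5795 + 1.8635i, |z|^2 = 3.8083
Iter 3: z = -4.5208 + -3.2136i, |z|^2 = 30.7645
Escaped at iteration 3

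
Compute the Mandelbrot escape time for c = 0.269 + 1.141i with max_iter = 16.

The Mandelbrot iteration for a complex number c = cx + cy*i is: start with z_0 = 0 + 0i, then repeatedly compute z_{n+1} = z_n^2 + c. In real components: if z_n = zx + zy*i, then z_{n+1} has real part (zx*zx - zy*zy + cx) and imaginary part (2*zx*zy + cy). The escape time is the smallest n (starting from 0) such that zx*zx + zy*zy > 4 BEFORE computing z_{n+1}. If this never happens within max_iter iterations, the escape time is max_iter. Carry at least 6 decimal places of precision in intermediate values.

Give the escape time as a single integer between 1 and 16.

z_0 = 0 + 0i, c = 0.2690 + 1.1410i
Iter 1: z = 0.2690 + 1.1410i, |z|^2 = 1.3742
Iter 2: z = -0.9605 + 1.7549i, |z|^2 = 4.0021
Escaped at iteration 2

Answer: 2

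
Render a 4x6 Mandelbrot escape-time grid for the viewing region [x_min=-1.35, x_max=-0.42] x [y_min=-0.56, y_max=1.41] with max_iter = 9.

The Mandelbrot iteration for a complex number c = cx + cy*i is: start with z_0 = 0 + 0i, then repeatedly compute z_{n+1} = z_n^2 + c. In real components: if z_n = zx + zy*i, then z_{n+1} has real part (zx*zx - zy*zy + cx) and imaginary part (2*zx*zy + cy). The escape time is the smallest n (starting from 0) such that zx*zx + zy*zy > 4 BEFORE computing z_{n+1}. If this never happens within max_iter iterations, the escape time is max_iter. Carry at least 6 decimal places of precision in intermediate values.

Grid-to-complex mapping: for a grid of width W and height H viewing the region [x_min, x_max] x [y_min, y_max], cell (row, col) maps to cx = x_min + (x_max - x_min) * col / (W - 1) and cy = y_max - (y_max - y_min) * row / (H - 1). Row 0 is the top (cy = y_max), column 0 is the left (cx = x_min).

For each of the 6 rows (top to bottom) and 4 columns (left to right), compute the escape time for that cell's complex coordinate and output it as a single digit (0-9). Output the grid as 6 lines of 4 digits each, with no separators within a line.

(row=0, col=0): c = -1.3500 + 1.4100i → escape time 2
(row=0, col=1): c = -1.0400 + 1.4100i → escape time 2
(row=0, col=2): c = -0.7300 + 1.4100i → escape time 2
(row=0, col=3): c = -0.4200 + 1.4100i → escape time 2
(row=1, col=0): c = -1.3500 + 1.0160i → escape time 3
(row=1, col=1): c = -1.0400 + 1.0160i → escape time 3
(row=1, col=2): c = -0.7300 + 1.0160i → escape time 3
(row=1, col=3): c = -0.4200 + 1.0160i → escape time 4
(row=2, col=0): c = -1.3500 + 0.6220i → escape time 3
(row=2, col=1): c = -1.0400 + 0.6220i → escape time 4
(row=2, col=2): c = -0.7300 + 0.6220i → escape time 6
(row=2, col=3): c = -0.4200 + 0.6220i → escape time 9
(row=3, col=0): c = -1.3500 + 0.2280i → escape time 7
(row=3, col=1): c = -1.0400 + 0.2280i → escape time 9
(row=3, col=2): c = -0.7300 + 0.2280i → escape time 9
(row=3, col=3): c = -0.4200 + 0.2280i → escape time 9
(row=4, col=0): c = -1.3500 + -0.1660i → escape time 8
(row=4, col=1): c = -1.0400 + -0.1660i → escape time 9
(row=4, col=2): c = -0.7300 + -0.1660i → escape time 9
(row=4, col=3): c = -0.4200 + -0.1660i → escape time 9
(row=5, col=0): c = -1.3500 + -0.5600i → escape time 3
(row=5, col=1): c = -1.0400 + -0.5600i → escape time 5
(row=5, col=2): c = -0.7300 + -0.5600i → escape time 6
(row=5, col=3): c = -0.4200 + -0.5600i → escape time 9

Answer: 2222
3334
3469
7999
8999
3569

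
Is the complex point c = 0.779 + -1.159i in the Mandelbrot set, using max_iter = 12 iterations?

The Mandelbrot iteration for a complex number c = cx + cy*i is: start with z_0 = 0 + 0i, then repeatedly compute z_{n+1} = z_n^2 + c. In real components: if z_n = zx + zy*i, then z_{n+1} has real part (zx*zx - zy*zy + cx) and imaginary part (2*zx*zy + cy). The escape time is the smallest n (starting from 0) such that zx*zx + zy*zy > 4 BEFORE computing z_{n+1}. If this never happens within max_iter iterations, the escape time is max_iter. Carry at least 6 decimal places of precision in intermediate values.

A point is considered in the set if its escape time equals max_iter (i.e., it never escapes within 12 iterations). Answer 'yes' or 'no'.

z_0 = 0 + 0i, c = 0.7790 + -1.1590i
Iter 1: z = 0.7790 + -1.1590i, |z|^2 = 1.9501
Iter 2: z = 0.0426 + -2.9647i, |z|^2 = 8.7914
Escaped at iteration 2

Answer: no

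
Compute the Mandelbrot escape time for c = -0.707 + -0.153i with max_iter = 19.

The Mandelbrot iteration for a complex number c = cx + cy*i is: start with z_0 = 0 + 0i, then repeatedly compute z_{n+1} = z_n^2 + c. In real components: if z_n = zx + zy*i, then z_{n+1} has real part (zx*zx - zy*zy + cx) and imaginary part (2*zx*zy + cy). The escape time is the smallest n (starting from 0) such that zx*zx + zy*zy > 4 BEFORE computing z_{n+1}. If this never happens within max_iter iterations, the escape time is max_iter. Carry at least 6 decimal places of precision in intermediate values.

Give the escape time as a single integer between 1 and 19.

z_0 = 0 + 0i, c = -0.7070 + -0.1530i
Iter 1: z = -0.7070 + -0.1530i, |z|^2 = 0.5233
Iter 2: z = -0.2306 + 0.0633i, |z|^2 = 0.0572
Iter 3: z = -0.6579 + -0.1822i, |z|^2 = 0.4660
Iter 4: z = -0.3074 + 0.0867i, |z|^2 = 0.1020
Iter 5: z = -0.6200 + -0.2063i, |z|^2 = 0.4270
Iter 6: z = -0.3652 + 0.1029i, |z|^2 = 0.1439
Iter 7: z = -0.5842 + -0.2281i, |z|^2 = 0.3934
Iter 8: z = -0.4177 + 0.1135i, |z|^2 = 0.1874
Iter 9: z = -0.5454 + -0.2479i, |z|^2 = 0.3589
Iter 10: z = -0.4710 + 0.1174i, |z|^2 = 0.2356
Iter 11: z = -0.4990 + -0.2636i, |z|^2 = 0.3184
Iter 12: z = -0.5275 + 0.1100i, |z|^2 = 0.2903
Iter 13: z = -0.4409 + -0.2691i, |z|^2 = 0.2668
Iter 14: z = -0.5850 + 0.0842i, |z|^2 = 0.3494
Iter 15: z = -0.3718 + -0.2516i, |z|^2 = 0.2016
Iter 16: z = -0.6320 + 0.0341i, |z|^2 = 0.4006
Iter 17: z = -0.3087 + -0.1961i, |z|^2 = 0.1338
Iter 18: z = -0.6501 + -0.0319i, |z|^2 = 0.4237

Answer: 19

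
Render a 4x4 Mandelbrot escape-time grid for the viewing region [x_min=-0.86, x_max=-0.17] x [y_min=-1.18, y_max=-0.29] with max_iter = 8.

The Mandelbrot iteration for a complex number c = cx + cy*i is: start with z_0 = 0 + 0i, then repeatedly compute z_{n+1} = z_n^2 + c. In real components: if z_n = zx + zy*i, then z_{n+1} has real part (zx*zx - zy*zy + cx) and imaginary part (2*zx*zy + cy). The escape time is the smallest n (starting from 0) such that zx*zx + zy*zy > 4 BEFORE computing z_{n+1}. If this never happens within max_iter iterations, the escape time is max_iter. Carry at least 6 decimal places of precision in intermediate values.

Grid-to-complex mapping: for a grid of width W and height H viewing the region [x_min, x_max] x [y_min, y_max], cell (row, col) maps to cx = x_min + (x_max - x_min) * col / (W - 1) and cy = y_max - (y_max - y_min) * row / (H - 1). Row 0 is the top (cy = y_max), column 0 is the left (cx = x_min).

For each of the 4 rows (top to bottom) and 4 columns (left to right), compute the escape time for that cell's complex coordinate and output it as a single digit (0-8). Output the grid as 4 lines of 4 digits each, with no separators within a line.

Answer: 8888
5888
3458
3334

Derivation:
(row=0, col=0): c = -0.8600 + -0.2900i → escape time 8
(row=0, col=1): c = -0.6300 + -0.2900i → escape time 8
(row=0, col=2): c = -0.4000 + -0.2900i → escape time 8
(row=0, col=3): c = -0.1700 + -0.2900i → escape time 8
(row=1, col=0): c = -0.8600 + -0.5867i → escape time 5
(row=1, col=1): c = -0.6300 + -0.5867i → escape time 8
(row=1, col=2): c = -0.4000 + -0.5867i → escape time 8
(row=1, col=3): c = -0.1700 + -0.5867i → escape time 8
(row=2, col=0): c = -0.8600 + -0.8833i → escape time 3
(row=2, col=1): c = -0.6300 + -0.8833i → escape time 4
(row=2, col=2): c = -0.4000 + -0.8833i → escape time 5
(row=2, col=3): c = -0.1700 + -0.8833i → escape time 8
(row=3, col=0): c = -0.8600 + -1.1800i → escape time 3
(row=3, col=1): c = -0.6300 + -1.1800i → escape time 3
(row=3, col=2): c = -0.4000 + -1.1800i → escape time 3
(row=3, col=3): c = -0.1700 + -1.1800i → escape time 4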